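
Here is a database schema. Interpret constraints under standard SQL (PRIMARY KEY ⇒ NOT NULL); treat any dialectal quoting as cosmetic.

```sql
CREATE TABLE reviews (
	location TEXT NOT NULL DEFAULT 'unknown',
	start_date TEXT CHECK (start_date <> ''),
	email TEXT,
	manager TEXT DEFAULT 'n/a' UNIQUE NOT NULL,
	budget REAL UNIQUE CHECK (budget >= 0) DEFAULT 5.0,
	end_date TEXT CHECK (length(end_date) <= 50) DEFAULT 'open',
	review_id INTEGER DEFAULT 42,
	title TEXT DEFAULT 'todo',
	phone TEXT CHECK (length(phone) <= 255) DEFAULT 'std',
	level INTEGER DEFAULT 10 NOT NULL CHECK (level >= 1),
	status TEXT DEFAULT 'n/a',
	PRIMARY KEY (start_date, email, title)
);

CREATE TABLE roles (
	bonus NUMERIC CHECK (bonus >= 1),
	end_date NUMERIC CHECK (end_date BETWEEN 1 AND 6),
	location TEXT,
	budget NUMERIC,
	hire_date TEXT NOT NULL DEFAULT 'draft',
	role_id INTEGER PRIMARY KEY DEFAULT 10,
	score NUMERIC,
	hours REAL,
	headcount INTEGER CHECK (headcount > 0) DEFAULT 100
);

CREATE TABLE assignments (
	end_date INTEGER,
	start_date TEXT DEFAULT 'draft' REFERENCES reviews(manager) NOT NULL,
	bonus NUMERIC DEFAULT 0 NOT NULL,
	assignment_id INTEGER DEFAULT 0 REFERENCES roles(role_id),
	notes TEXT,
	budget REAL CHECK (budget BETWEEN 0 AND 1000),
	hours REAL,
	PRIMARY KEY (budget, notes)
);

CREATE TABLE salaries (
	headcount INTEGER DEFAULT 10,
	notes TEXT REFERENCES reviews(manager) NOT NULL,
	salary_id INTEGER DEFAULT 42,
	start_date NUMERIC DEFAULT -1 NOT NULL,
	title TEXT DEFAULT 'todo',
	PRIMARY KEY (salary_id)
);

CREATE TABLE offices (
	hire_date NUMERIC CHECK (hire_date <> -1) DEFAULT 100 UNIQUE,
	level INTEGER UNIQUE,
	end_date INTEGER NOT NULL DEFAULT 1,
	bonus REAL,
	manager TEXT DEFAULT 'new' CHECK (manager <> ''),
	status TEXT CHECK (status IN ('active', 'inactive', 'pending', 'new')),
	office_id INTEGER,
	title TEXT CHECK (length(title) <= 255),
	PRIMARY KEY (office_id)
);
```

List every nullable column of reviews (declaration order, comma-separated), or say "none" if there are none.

budget, end_date, review_id, phone, status

- location: declared NOT NULL → not nullable.
- start_date: part of the PRIMARY KEY, which implies NOT NULL → not nullable.
- email: part of the PRIMARY KEY, which implies NOT NULL → not nullable.
- manager: declared NOT NULL → not nullable.
- budget: CHECK does not forbid NULL (a CHECK constraint passes when its expression is NULL) → nullable.
- end_date: CHECK does not forbid NULL (a CHECK constraint passes when its expression is NULL) → nullable.
- review_id: DEFAULT only fills an omitted column; an explicit NULL is still allowed → nullable.
- title: part of the PRIMARY KEY, which implies NOT NULL → not nullable.
- phone: CHECK does not forbid NULL (a CHECK constraint passes when its expression is NULL) → nullable.
- level: declared NOT NULL → not nullable.
- status: DEFAULT only fills an omitted column; an explicit NULL is still allowed → nullable.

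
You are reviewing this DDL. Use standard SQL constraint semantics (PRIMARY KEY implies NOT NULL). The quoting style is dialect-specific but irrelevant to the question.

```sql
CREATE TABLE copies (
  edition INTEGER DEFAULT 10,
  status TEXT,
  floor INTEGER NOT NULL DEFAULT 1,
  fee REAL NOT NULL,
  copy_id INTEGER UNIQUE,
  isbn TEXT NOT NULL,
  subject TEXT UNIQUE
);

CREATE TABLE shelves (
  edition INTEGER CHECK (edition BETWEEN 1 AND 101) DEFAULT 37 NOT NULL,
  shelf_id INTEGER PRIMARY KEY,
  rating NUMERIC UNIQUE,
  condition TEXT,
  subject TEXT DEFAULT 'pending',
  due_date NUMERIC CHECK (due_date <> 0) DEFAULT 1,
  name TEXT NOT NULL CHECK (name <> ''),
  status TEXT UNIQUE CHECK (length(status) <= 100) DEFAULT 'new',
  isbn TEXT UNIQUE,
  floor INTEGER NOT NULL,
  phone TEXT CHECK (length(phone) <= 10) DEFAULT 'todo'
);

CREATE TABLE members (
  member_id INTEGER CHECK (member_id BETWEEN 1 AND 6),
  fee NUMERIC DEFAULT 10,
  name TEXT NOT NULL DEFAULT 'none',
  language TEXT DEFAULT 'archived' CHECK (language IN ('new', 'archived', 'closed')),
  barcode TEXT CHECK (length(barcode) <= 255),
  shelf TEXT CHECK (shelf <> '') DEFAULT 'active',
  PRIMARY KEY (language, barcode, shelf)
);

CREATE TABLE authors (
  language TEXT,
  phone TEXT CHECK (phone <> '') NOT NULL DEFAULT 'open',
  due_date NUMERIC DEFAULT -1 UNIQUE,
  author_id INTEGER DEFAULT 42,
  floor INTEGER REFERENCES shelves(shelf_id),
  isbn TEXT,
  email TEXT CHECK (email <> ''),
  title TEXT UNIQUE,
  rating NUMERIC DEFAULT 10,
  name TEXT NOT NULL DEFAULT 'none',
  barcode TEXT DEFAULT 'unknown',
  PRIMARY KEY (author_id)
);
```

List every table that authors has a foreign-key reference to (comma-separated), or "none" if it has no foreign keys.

- floor REFERENCES shelves(shelf_id).

shelves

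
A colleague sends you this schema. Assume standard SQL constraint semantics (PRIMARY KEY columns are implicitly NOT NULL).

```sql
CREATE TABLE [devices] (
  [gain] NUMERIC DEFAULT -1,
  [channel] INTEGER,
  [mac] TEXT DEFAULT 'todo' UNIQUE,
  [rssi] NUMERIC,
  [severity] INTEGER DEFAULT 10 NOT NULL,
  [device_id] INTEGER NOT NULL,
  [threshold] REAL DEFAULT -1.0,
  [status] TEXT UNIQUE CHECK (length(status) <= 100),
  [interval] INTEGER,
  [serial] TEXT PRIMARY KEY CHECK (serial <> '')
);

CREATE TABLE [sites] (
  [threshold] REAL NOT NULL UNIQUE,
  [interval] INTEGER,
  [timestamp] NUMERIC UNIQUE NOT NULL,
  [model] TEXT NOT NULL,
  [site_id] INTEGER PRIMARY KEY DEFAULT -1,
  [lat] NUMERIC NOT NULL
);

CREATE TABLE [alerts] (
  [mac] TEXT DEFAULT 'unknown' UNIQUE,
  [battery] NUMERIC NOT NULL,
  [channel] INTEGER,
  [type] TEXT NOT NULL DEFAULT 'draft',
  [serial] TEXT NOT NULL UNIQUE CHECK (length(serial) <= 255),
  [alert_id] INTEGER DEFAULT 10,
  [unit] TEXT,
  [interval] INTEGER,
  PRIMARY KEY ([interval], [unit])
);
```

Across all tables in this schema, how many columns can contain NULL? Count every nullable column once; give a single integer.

devices: 7 nullable (gain, channel, mac, rssi, threshold, status, interval — PK (serial) and explicit NOT NULL columns excluded).
sites: 1 nullable (interval — PK (site_id) and explicit NOT NULL columns excluded).
alerts: 3 nullable (mac, channel, alert_id — PK (interval, unit) and explicit NOT NULL columns excluded).
Total: 7 + 1 + 3 = 11.

11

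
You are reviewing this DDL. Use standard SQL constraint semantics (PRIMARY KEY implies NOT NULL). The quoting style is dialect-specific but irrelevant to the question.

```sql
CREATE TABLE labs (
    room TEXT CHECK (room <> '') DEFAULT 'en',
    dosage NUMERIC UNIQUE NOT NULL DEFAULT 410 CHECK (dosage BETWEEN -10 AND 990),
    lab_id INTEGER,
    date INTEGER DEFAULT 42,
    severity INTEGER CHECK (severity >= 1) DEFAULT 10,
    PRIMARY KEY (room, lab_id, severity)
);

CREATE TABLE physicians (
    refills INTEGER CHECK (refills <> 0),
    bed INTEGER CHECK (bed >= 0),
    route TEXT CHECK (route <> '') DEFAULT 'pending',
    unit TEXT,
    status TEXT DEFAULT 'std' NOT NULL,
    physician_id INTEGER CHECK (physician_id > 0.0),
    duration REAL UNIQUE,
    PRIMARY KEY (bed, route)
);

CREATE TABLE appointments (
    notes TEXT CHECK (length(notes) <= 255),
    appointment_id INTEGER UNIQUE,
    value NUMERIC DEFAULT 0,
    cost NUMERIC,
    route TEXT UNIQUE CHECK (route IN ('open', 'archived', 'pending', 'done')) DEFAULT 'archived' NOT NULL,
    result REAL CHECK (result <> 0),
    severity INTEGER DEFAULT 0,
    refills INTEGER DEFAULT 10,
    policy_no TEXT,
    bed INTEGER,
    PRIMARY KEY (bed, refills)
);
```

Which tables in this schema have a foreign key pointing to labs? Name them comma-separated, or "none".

No REFERENCES clause anywhere in the schema names labs.

none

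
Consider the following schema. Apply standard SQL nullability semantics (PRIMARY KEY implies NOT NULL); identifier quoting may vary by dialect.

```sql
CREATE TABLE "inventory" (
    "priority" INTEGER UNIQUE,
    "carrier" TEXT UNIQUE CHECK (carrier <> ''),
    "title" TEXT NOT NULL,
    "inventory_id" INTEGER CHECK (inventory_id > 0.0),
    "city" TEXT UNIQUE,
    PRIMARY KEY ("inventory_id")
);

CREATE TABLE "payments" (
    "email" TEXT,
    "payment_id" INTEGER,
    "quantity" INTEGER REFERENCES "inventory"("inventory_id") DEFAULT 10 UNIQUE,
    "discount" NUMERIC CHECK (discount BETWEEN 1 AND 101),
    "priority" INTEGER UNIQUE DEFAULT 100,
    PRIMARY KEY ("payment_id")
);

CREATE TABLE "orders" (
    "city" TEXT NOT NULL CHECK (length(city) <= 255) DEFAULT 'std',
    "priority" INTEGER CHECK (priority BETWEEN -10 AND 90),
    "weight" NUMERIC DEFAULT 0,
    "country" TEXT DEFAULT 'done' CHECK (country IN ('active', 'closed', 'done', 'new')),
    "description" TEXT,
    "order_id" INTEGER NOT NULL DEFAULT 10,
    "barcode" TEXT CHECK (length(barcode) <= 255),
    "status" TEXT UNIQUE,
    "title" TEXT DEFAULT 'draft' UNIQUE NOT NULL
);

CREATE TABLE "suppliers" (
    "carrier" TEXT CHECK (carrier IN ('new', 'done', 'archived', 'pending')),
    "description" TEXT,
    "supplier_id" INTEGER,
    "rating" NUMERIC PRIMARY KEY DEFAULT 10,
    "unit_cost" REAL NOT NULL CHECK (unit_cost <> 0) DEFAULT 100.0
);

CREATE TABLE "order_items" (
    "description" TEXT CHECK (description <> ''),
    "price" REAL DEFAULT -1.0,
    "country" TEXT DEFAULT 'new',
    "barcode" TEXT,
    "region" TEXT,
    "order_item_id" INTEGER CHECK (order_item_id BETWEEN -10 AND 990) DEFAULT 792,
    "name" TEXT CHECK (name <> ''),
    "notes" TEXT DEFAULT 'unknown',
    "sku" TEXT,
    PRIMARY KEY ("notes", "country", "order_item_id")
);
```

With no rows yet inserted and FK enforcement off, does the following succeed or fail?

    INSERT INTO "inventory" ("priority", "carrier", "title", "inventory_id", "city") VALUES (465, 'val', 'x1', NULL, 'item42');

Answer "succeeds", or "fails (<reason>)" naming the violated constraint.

fails (NOT NULL on inventory_id)

inventory_id is explicitly set to NULL, but inventory_id is part of the PRIMARY KEY (implied NOT NULL).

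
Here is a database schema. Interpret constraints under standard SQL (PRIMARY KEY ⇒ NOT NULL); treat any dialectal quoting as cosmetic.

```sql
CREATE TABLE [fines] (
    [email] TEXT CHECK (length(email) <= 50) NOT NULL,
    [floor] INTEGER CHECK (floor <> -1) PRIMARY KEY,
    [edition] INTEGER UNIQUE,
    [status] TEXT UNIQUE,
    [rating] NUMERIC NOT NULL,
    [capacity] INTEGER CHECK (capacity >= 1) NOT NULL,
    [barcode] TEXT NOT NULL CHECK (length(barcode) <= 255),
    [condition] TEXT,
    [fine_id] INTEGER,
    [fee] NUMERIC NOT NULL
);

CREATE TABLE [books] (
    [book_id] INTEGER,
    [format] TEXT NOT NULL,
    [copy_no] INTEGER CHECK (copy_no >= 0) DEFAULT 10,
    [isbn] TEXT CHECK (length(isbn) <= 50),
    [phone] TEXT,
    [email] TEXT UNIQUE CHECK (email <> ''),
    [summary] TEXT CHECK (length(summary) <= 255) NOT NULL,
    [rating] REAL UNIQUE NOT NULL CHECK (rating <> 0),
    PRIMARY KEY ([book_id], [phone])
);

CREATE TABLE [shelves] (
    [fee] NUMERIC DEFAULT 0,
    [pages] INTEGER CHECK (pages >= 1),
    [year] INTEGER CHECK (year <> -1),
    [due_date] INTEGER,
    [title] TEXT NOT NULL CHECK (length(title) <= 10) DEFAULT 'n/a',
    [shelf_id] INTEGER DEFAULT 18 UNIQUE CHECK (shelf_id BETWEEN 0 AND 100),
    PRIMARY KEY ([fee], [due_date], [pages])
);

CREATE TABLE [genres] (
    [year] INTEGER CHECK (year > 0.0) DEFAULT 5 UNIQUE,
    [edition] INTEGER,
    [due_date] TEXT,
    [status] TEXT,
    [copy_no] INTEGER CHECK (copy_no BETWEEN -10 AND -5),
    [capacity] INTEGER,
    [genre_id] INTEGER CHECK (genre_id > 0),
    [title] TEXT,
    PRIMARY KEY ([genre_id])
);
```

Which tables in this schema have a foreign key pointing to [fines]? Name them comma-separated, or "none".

none

No REFERENCES clause anywhere in the schema names fines.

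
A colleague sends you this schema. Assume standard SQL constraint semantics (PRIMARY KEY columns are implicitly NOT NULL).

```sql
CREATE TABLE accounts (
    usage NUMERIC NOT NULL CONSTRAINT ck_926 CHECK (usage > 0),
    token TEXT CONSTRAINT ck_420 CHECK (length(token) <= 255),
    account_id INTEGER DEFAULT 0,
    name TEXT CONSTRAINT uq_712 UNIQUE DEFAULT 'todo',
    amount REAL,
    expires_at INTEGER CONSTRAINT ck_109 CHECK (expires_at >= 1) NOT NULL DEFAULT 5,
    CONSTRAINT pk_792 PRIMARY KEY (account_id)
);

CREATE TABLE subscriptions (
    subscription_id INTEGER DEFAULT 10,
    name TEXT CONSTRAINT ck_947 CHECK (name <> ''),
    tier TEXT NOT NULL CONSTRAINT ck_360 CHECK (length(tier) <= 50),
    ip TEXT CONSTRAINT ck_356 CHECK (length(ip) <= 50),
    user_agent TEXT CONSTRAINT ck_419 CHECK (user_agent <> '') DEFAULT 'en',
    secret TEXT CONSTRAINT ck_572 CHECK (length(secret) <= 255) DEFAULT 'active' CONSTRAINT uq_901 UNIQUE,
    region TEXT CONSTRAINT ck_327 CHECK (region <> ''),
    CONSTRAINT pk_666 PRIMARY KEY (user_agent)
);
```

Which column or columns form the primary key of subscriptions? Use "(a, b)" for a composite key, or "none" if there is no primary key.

user_agent is declared PRIMARY KEY as a table-level PRIMARY KEY clause.

user_agent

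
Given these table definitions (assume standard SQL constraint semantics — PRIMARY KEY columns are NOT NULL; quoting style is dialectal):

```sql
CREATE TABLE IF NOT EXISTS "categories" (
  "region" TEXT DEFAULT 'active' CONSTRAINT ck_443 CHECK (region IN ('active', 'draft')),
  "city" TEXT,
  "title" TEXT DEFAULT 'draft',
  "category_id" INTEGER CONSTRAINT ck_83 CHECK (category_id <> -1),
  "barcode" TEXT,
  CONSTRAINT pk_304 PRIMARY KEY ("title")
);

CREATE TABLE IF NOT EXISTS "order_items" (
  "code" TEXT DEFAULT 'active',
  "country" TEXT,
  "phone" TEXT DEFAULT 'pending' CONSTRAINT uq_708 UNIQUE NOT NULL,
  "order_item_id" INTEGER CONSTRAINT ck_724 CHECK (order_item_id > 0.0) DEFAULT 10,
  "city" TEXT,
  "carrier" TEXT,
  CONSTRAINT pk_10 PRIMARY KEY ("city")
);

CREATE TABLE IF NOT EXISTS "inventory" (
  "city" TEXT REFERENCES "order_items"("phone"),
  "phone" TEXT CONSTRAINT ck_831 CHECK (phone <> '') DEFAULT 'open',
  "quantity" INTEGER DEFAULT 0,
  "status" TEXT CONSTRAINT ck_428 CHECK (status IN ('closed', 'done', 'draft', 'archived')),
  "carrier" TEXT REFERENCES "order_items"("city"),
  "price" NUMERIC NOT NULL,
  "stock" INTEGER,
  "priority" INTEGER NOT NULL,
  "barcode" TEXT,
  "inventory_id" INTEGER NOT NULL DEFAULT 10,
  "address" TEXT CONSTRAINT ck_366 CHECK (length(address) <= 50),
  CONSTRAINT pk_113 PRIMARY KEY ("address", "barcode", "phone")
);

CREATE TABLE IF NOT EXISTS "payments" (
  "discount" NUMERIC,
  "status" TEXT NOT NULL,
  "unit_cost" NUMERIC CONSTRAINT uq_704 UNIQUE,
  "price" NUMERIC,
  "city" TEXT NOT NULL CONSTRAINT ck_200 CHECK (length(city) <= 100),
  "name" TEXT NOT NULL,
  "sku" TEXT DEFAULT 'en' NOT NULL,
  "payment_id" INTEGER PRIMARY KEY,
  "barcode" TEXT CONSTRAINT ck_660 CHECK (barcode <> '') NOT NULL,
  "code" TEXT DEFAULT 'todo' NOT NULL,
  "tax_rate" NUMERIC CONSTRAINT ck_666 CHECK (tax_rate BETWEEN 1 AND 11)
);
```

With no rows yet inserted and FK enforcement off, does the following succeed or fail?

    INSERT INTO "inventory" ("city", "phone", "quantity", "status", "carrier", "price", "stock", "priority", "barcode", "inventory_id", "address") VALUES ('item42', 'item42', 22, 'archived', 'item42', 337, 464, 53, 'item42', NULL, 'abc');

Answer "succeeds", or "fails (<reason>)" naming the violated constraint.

inventory_id is explicitly set to NULL, but inventory_id is declared NOT NULL.

fails (NOT NULL on inventory_id)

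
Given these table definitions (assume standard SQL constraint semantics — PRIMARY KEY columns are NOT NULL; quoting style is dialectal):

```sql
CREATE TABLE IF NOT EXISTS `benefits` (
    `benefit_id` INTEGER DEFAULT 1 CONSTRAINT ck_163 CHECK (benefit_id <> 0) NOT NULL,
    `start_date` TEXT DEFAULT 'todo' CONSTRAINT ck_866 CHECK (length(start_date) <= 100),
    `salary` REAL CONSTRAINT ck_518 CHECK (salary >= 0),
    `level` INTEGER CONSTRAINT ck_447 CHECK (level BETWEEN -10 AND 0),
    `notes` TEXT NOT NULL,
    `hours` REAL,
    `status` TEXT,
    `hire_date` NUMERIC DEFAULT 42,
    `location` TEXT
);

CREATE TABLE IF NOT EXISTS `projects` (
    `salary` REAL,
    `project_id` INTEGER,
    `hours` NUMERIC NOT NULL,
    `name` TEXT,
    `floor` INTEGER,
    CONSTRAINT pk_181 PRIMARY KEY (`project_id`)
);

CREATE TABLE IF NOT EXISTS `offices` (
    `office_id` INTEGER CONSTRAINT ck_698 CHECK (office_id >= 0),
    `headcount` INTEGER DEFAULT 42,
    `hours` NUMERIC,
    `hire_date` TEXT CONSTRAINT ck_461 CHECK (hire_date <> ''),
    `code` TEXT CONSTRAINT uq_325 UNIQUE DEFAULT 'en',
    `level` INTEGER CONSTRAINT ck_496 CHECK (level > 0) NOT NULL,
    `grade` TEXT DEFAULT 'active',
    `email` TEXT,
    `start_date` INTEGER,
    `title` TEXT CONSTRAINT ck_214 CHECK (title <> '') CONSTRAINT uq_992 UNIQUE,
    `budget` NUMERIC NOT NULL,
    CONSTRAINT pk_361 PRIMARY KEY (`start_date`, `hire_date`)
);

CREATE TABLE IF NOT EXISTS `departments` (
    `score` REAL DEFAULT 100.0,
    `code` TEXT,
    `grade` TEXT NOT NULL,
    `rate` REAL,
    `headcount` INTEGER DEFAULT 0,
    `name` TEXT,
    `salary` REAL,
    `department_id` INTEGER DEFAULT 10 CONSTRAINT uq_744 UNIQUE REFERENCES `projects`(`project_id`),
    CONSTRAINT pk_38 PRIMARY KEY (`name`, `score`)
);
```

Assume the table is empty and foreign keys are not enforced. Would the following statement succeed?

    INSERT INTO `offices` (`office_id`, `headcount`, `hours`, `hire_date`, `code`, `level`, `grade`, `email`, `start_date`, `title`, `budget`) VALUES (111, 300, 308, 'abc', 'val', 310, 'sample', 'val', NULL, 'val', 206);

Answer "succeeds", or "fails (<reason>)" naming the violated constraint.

start_date is explicitly set to NULL, but start_date is part of the PRIMARY KEY (implied NOT NULL).

fails (NOT NULL on start_date)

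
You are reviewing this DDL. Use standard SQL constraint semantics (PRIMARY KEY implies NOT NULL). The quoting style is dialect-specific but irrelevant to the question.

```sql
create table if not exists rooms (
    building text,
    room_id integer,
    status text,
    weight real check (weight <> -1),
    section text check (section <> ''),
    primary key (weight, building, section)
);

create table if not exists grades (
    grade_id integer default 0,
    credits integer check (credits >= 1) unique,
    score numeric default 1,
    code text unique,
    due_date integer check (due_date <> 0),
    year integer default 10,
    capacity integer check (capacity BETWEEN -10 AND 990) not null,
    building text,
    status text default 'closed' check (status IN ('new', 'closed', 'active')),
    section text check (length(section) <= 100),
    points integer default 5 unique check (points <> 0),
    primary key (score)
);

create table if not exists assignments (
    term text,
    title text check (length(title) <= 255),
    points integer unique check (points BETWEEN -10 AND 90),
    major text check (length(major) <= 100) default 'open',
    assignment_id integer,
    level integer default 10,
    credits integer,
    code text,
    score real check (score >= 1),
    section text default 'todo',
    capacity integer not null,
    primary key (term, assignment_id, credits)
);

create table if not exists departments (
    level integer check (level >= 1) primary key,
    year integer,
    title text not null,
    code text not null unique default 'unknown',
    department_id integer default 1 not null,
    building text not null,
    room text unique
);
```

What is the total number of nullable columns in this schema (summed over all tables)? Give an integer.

rooms: 2 nullable (room_id, status — PK (weight, building, section) and explicit NOT NULL columns excluded).
grades: 9 nullable (grade_id, credits, code, due_date, year, building, status, section, points — PK (score) and explicit NOT NULL columns excluded).
assignments: 7 nullable (title, points, major, level, code, score, section — PK (term, assignment_id, credits) and explicit NOT NULL columns excluded).
departments: 2 nullable (year, room — PK (level) and explicit NOT NULL columns excluded).
Total: 2 + 9 + 7 + 2 = 20.

20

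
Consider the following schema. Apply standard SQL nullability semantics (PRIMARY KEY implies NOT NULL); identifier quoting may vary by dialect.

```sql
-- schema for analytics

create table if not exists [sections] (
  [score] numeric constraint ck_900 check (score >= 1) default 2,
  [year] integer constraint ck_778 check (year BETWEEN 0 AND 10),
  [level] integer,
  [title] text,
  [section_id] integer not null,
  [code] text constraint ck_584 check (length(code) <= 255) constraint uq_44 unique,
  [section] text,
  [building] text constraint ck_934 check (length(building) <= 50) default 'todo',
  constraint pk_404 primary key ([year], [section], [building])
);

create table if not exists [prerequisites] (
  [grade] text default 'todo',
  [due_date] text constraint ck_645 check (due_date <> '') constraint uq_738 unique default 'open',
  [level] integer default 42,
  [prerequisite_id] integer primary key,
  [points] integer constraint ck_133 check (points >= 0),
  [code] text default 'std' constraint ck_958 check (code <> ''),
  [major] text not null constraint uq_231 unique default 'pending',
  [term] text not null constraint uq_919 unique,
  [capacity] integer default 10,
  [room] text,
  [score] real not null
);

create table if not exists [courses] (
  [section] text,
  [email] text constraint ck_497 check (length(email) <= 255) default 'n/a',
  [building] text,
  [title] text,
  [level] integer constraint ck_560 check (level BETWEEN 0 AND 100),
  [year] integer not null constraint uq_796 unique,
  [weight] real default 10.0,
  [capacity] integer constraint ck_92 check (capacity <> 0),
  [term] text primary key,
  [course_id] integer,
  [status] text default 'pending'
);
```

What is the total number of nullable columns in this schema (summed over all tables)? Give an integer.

20

sections: 4 nullable (score, level, title, code — PK (year, section, building) and explicit NOT NULL columns excluded).
prerequisites: 7 nullable (grade, due_date, level, points, code, capacity, room — PK (prerequisite_id) and explicit NOT NULL columns excluded).
courses: 9 nullable (section, email, building, title, level, weight, capacity, course_id, status — PK (term) and explicit NOT NULL columns excluded).
Total: 4 + 7 + 9 = 20.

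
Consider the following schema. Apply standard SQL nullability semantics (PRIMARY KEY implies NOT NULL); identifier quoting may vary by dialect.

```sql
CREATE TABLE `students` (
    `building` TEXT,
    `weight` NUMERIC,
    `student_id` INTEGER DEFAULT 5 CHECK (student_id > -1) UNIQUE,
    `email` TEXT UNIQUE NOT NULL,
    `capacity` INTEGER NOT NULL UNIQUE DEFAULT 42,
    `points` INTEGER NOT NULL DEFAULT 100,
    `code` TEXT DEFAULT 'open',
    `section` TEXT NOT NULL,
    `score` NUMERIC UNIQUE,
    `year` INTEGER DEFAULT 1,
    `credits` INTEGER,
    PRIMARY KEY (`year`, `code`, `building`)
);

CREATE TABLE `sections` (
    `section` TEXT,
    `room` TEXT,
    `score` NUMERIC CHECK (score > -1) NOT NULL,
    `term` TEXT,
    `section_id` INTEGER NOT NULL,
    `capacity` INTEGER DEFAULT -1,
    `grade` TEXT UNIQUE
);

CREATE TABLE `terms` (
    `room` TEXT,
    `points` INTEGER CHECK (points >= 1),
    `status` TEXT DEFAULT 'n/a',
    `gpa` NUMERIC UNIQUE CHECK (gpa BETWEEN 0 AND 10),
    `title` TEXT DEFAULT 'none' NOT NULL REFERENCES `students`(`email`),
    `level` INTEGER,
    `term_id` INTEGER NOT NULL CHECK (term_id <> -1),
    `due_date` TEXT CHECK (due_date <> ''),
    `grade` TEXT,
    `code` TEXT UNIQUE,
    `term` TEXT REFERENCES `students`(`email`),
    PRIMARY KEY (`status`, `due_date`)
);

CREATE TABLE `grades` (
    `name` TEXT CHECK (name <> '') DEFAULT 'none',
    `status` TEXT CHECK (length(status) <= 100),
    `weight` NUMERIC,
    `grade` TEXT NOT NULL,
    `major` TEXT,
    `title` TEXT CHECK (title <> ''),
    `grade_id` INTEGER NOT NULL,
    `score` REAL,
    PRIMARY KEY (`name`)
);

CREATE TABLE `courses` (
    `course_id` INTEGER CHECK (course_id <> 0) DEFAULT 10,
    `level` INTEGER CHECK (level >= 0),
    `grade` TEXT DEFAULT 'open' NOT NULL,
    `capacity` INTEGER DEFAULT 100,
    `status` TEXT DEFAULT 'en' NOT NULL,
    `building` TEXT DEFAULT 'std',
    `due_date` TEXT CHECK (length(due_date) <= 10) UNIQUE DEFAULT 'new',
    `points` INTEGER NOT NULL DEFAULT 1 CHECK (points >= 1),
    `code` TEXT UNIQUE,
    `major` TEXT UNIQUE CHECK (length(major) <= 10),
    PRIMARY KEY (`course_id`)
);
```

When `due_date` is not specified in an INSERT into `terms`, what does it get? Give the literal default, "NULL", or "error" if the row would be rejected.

due_date has no DEFAULT clause.
Omitting it would insert NULL, but it is part of the PRIMARY KEY, so the INSERT fails.

error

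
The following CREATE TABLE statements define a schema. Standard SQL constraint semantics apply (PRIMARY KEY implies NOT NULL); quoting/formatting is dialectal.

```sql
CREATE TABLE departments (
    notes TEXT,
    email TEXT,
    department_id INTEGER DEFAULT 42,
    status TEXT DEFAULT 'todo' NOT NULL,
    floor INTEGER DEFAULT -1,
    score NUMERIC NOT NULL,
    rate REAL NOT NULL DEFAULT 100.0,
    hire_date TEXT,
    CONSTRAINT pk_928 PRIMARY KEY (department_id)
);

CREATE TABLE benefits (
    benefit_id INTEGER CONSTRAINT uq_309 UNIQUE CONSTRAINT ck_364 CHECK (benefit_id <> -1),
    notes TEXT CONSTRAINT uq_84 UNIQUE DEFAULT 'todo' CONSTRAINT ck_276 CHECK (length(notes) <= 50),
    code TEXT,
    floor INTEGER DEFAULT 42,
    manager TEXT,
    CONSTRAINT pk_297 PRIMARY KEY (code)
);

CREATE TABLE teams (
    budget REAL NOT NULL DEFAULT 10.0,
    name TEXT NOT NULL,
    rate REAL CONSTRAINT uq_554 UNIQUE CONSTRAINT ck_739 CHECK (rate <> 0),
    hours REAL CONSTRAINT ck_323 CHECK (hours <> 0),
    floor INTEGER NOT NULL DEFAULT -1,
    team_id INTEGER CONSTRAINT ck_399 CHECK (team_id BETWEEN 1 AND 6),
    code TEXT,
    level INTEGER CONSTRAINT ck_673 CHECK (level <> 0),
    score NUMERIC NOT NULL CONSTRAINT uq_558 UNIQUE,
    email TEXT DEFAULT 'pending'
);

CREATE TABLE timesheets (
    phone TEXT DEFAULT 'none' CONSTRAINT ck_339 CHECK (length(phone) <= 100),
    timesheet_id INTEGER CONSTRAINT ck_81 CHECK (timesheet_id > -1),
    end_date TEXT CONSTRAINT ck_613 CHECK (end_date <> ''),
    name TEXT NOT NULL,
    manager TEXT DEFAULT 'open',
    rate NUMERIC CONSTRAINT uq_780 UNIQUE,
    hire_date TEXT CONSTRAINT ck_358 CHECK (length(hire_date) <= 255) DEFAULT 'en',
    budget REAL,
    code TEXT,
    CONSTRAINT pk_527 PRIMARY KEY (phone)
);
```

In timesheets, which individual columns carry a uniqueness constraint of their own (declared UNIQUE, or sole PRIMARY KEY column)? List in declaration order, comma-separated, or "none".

- phone: single-column PRIMARY KEY → unique.
- timesheet_id: no UNIQUE or single-column PK constraint.
- end_date: no UNIQUE or single-column PK constraint.
- name: no UNIQUE or single-column PK constraint.
- manager: no UNIQUE or single-column PK constraint.
- rate: declared UNIQUE → unique.
- hire_date: no UNIQUE or single-column PK constraint.
- budget: no UNIQUE or single-column PK constraint.
- code: no UNIQUE or single-column PK constraint.

phone, rate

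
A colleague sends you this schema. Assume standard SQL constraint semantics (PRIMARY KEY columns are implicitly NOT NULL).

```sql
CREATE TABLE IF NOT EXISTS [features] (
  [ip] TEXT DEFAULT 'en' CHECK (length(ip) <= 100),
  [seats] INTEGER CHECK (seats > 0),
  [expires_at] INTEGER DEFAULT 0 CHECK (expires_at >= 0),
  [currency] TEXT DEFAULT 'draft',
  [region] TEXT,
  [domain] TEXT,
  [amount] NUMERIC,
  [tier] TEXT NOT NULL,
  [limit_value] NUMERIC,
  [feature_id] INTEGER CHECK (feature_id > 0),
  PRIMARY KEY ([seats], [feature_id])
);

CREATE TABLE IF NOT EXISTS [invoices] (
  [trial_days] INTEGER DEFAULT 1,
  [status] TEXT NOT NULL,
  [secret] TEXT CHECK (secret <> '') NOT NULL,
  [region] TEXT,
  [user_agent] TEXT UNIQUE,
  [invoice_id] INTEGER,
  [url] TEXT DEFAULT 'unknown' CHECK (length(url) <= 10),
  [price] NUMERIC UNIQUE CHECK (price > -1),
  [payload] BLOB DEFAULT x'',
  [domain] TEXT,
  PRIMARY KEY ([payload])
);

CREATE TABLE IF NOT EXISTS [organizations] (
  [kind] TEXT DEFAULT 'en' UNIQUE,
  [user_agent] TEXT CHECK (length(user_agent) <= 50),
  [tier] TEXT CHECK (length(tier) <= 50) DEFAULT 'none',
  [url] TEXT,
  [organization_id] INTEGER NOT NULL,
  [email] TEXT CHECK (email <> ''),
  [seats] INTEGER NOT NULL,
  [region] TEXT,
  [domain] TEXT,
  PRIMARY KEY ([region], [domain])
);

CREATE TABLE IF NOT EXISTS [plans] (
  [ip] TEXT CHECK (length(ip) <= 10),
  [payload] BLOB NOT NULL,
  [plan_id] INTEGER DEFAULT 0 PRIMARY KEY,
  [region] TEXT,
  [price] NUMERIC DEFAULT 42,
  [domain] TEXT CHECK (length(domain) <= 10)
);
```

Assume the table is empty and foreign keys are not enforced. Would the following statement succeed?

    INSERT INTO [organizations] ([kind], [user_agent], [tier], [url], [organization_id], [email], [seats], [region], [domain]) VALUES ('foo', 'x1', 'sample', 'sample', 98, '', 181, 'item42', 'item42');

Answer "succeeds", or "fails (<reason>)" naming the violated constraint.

fails (CHECK on email)

The value '' for email violates CHECK (email <> '').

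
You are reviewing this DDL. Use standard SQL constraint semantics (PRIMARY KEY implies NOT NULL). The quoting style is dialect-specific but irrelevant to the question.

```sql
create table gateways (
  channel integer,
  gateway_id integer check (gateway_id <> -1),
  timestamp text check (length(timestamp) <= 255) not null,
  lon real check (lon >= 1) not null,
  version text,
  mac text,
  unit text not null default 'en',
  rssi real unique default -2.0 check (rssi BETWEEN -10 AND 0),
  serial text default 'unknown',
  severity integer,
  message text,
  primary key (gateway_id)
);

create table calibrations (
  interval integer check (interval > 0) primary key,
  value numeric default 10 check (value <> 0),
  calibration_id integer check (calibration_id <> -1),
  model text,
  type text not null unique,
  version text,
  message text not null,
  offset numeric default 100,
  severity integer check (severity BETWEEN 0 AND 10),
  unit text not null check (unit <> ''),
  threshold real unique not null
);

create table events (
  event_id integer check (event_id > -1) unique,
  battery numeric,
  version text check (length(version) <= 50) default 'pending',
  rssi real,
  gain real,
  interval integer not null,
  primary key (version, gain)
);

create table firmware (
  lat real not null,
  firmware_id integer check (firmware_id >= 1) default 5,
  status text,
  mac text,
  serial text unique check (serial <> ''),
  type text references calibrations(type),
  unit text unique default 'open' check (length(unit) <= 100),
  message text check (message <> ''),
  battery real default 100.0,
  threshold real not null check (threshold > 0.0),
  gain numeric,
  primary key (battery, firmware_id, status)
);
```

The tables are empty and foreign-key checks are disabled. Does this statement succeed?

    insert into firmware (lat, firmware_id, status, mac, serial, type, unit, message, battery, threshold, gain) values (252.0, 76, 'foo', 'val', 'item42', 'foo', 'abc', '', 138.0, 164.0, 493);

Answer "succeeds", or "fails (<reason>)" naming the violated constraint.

The value '' for message violates CHECK (message <> '').

fails (CHECK on message)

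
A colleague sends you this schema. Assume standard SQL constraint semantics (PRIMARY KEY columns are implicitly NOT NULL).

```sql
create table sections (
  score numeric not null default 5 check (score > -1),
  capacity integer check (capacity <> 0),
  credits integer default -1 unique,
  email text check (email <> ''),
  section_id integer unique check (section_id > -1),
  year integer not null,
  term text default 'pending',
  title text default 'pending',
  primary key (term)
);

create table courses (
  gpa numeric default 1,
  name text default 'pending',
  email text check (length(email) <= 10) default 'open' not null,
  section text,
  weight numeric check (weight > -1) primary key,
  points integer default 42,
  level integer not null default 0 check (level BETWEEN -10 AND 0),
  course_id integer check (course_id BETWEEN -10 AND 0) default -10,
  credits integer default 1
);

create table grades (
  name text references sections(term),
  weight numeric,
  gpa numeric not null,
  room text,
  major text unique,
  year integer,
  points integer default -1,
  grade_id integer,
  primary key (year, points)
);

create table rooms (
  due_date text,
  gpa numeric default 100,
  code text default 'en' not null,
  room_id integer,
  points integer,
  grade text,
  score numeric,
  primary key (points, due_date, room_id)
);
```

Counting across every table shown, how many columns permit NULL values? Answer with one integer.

19

sections: 5 nullable (capacity, credits, email, section_id, title — PK (term) and explicit NOT NULL columns excluded).
courses: 6 nullable (gpa, name, section, points, course_id, credits — PK (weight) and explicit NOT NULL columns excluded).
grades: 5 nullable (name, weight, room, major, grade_id — PK (year, points) and explicit NOT NULL columns excluded).
rooms: 3 nullable (gpa, grade, score — PK (points, due_date, room_id) and explicit NOT NULL columns excluded).
Total: 5 + 6 + 5 + 3 = 19.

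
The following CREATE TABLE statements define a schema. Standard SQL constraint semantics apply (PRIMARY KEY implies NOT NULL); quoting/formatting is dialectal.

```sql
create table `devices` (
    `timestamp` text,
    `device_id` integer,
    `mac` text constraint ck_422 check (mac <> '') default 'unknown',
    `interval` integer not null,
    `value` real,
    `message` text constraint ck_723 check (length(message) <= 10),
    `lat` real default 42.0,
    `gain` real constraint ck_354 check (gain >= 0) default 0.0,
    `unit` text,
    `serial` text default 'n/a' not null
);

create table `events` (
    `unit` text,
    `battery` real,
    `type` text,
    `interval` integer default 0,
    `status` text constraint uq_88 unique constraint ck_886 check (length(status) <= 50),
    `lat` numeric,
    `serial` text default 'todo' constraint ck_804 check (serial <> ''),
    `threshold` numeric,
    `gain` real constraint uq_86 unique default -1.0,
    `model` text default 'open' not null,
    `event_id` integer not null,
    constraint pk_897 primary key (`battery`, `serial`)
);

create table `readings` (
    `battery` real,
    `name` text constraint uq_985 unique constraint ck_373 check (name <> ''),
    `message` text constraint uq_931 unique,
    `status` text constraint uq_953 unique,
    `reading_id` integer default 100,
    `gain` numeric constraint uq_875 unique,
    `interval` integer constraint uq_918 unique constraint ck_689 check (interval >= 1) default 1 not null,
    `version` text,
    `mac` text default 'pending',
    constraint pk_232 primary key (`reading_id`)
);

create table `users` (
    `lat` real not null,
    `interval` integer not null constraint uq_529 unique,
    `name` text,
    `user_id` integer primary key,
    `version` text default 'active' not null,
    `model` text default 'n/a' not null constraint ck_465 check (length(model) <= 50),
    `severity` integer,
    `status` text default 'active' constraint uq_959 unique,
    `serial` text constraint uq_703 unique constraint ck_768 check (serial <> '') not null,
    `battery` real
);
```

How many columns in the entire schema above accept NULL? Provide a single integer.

26

devices: 8 nullable (timestamp, device_id, mac, value, message, lat, gain, unit — PK none and explicit NOT NULL columns excluded).
events: 7 nullable (unit, type, interval, status, lat, threshold, gain — PK (battery, serial) and explicit NOT NULL columns excluded).
readings: 7 nullable (battery, name, message, status, gain, version, mac — PK (reading_id) and explicit NOT NULL columns excluded).
users: 4 nullable (name, severity, status, battery — PK (user_id) and explicit NOT NULL columns excluded).
Total: 8 + 7 + 7 + 4 = 26.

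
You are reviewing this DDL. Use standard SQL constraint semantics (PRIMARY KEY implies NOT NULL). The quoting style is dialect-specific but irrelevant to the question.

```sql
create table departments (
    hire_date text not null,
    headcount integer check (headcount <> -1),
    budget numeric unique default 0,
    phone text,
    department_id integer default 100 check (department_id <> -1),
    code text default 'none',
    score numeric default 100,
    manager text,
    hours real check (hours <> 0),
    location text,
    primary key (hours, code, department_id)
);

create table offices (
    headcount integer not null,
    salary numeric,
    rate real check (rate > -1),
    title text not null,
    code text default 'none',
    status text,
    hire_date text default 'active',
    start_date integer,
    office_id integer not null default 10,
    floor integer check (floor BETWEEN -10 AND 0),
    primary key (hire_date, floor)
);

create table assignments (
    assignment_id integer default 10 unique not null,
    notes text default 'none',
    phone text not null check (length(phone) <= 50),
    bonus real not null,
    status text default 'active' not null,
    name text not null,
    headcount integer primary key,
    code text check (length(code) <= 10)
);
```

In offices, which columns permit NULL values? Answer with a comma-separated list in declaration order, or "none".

salary, rate, code, status, start_date

- headcount: declared NOT NULL → not nullable.
- salary: no NOT NULL constraint applies → nullable.
- rate: CHECK does not forbid NULL (a CHECK constraint passes when its expression is NULL) → nullable.
- title: declared NOT NULL → not nullable.
- code: DEFAULT only fills an omitted column; an explicit NULL is still allowed → nullable.
- status: no NOT NULL constraint applies → nullable.
- hire_date: part of the PRIMARY KEY, which implies NOT NULL → not nullable.
- start_date: no NOT NULL constraint applies → nullable.
- office_id: declared NOT NULL → not nullable.
- floor: part of the PRIMARY KEY, which implies NOT NULL → not nullable.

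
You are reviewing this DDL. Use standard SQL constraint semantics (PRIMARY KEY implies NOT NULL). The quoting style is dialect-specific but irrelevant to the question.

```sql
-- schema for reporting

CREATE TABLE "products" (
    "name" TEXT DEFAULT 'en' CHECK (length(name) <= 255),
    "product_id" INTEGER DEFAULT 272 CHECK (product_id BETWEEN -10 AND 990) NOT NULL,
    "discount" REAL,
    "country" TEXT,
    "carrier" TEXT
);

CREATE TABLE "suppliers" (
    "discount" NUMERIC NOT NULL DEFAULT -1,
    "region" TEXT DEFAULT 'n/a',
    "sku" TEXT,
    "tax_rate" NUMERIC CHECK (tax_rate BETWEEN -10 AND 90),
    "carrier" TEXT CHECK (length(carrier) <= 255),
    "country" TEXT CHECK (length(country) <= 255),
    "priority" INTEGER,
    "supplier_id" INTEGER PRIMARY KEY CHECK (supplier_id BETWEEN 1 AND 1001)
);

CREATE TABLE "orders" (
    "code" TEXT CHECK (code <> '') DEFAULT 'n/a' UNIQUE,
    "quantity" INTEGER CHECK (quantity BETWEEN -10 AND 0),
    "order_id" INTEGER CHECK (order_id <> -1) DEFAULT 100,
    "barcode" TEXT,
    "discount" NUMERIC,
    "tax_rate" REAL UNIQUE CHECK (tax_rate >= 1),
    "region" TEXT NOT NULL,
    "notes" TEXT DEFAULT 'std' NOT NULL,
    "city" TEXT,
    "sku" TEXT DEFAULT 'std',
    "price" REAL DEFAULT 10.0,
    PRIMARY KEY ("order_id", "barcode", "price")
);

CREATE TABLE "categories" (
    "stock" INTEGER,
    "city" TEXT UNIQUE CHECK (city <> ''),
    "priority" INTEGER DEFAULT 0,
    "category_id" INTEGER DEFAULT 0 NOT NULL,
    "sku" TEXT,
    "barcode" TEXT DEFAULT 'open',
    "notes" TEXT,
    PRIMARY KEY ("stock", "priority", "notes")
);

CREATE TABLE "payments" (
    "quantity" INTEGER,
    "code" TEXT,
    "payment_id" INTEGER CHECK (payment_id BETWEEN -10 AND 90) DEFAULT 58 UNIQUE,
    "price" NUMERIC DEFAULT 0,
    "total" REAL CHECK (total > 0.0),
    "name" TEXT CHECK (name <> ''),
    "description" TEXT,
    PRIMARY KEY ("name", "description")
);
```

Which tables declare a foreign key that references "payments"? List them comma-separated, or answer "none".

none

No REFERENCES clause anywhere in the schema names payments.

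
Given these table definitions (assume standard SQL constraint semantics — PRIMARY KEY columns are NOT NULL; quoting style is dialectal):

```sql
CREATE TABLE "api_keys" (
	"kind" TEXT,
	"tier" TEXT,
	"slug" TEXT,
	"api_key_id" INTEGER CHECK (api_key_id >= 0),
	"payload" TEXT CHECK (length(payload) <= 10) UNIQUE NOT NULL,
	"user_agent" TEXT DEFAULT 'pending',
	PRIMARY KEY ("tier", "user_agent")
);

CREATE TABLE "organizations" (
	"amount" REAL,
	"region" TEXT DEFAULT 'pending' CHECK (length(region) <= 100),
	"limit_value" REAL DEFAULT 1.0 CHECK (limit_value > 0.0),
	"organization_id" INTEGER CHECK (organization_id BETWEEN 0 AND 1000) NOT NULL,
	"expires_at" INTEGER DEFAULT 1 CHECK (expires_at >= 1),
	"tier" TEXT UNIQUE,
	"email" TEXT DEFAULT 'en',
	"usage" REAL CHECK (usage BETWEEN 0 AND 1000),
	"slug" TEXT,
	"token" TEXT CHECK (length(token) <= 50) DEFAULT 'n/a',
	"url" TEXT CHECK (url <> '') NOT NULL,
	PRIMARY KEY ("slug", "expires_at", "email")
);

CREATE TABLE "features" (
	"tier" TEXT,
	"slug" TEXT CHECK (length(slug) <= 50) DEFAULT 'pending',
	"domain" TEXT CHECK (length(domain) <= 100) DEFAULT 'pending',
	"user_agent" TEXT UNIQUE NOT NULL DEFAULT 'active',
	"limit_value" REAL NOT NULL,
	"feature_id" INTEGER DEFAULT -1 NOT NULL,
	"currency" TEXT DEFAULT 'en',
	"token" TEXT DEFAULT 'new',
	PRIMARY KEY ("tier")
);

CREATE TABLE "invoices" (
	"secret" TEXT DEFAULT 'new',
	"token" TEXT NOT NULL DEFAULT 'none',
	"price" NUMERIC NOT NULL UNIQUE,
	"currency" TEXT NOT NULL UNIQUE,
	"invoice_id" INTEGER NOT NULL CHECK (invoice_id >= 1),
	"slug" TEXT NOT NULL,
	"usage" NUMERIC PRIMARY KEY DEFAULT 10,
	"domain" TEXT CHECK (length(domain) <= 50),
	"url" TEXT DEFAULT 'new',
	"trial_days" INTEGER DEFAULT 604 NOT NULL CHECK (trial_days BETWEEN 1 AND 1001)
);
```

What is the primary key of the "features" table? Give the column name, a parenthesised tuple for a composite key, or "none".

tier is declared PRIMARY KEY as a table-level PRIMARY KEY clause.

tier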